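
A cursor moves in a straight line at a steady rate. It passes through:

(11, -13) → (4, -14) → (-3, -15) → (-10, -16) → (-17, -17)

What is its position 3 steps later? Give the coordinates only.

Each step adds (-7, -1) to the position.
step 5: (-17, -17) + (-7, -1) → (-24, -18)
step 6: (-24, -18) + (-7, -1) → (-31, -19)
step 7: (-31, -19) + (-7, -1) → (-38, -20)

(-38, -20)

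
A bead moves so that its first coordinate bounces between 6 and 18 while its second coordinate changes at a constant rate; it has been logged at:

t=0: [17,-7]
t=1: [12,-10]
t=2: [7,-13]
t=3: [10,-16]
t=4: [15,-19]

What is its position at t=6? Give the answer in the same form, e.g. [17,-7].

The first coordinate travels 5 per step and bounces off the walls at 6 and 18.
  step 5: 15 → 16
  step 6: 16 → 11
The second coordinate changes by -3 each step: at step 6 it is -25.

[11,-25]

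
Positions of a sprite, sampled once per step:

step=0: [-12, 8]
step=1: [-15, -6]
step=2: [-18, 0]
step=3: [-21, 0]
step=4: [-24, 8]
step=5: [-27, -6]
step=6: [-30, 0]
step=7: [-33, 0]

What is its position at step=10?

[-42, 0]

First: linear, -3 per step → -42 at step 10.
Second: cycles through 8, -6, 0, 0 every 4 steps. Step 10 lands at position 2 of the cycle → 0.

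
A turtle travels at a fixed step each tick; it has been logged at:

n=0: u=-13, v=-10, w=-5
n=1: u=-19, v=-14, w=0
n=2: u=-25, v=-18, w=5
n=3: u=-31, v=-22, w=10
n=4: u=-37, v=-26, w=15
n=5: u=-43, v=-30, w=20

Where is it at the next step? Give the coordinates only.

u=-49, v=-34, w=25

Each step adds (-6, -4, +5) to the position.
step 6: u=-43, v=-30, w=20 + (-6, -4, +5) → u=-49, v=-34, w=25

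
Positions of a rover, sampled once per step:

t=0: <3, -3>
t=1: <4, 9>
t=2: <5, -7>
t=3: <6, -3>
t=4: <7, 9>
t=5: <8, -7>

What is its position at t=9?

<12, -3>

First: linear, +1 per step → 12 at step 9.
Second: cycles through -3, 9, -7 every 3 steps. Step 9 lands at position 0 of the cycle → -3.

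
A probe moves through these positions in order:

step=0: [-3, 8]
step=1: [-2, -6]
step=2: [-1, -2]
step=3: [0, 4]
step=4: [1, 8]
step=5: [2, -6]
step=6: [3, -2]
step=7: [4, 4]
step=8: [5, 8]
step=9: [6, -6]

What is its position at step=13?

First: linear, +1 per step → 10 at step 13.
Second: cycles through 8, -6, -2, 4 every 4 steps. Step 13 lands at position 1 of the cycle → -6.

[10, -6]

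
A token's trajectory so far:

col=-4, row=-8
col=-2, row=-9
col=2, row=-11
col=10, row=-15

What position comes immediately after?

col=26, row=-23

The jumps are (+2, -1), (+4, -2), (+8, -4) — a geometric progression with ratio 2.
step 4: col=10, row=-15 + (+16, -8) → col=26, row=-23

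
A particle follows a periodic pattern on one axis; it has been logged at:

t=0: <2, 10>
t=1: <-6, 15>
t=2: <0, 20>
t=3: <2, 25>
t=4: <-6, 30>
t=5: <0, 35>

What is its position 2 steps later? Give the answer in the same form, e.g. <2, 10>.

First: cycles through 2, -6, 0 every 3 steps. Step 7 lands at position 1 of the cycle → -6.
Second: linear, +5 per step → 45 at step 7.

<-6, 45>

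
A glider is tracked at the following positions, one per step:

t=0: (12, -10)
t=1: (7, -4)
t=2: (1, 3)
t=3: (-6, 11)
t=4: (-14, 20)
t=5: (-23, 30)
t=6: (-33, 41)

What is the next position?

(-44, 53)

Taking differences between consecutive positions: (-5, +6), (-6, +7), (-7, +8), (-8, +9), (-9, +10), (-10, +11). These grow by (-1, +1) each step.
step 7: (-33, 41) + (-11, +12) → (-44, 53)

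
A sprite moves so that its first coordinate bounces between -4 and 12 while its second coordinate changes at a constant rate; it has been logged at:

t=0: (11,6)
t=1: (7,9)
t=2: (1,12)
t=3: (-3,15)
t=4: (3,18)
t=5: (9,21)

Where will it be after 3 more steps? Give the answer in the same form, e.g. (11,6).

(-3,30)

The first coordinate reflects between -4 and 12, moving 6 per step.
  step 6: 9 → 9
  step 7: 9 → 3
  step 8: 3 → -3
The second coordinate changes by +3 each step: at step 8 it is 30.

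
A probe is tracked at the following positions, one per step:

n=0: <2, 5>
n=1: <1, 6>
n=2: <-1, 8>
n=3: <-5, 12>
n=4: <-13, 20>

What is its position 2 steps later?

<-61, 68>

Step-to-step displacements: <-1, +1>, <-2, +2>, <-4, +4>, <-8, +8>; each is 2× the previous.
step 5: <-13, 20> + <-16, +16> → <-29, 36>
step 6: <-29, 36> + <-32, +32> → <-61, 68>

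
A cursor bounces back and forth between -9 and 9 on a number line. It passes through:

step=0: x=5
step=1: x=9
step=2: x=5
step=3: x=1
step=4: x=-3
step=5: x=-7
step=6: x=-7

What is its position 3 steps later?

The value reflects between -9 and 9, moving 4 per step.
  step 7: -7 → -3
  step 8: -3 → 1
  step 9: 1 → 5

x=5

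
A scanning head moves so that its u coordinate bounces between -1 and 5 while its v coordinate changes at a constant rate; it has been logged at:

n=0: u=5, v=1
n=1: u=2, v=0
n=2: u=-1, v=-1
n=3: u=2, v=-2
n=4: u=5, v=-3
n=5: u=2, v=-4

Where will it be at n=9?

u=2, v=-8

The u coordinate travels 3 per step and bounces off the walls at -1 and 5.
  step 6: 2 → -1
  step 7: -1 → 2
  step 8: 2 → 5
  step 9: 5 → 2
The v coordinate changes by -1 each step: at step 9 it is -8.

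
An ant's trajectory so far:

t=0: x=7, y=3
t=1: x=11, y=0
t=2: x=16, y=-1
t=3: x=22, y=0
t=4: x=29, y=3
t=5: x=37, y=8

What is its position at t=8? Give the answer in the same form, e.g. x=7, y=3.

First differences are (+4,-3), (+5,-1), (+6,+1), (+7,+3), (+8,+5); their common second difference is (+1,+2) (constant acceleration).
step 6: x=37, y=8 + (+9,+7) → x=46, y=15
step 7: x=46, y=15 + (+10,+9) → x=56, y=24
step 8: x=56, y=24 + (+11,+11) → x=67, y=35

x=67, y=35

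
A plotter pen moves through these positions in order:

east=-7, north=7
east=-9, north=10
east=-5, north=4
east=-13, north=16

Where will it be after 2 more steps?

east=-29, north=40

The jumps are (-2, +3), (+4, -6), (-8, +12) — a geometric progression with ratio -2.
step 4: east=-13, north=16 + (+16, -24) → east=3, north=-8
step 5: east=3, north=-8 + (-32, +48) → east=-29, north=40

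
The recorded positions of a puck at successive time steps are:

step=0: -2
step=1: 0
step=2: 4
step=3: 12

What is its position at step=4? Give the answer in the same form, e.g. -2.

Consecutive displacements +2, +4, +8 scale by a factor of 2 each step.
step 4: 12 + 16 → 28

28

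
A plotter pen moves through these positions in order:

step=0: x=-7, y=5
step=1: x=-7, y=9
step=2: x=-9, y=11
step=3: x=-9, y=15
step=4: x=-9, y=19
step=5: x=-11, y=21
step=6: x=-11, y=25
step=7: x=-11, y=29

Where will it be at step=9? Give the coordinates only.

x=-13, y=35

Differencing gives (+0, +4), (-2, +2), (+0, +4), (+0, +4), (-2, +2), (+0, +4), (+0, +4). This is the pattern (+0, +4), (-2, +2), (+0, +4) repeated.
step 8: apply (-2, +2) → x=-13, y=31
step 9: apply (+0, +4) → x=-13, y=35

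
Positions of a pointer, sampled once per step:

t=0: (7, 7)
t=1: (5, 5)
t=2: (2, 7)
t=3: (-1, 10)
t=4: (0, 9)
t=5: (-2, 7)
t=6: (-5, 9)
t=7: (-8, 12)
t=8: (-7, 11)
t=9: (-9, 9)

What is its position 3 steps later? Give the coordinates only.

(-14, 13)

Step-to-step displacements: (-2, -2), (-3, +2), (-3, +3), (+1, -1), (-2, -2), (-3, +2), (-3, +3), (+1, -1), (-2, -2) — a repeating cycle of length 4.
step 10: apply (-3, +2) → (-12, 11)
step 11: apply (-3, +3) → (-15, 14)
step 12: apply (+1, -1) → (-14, 13)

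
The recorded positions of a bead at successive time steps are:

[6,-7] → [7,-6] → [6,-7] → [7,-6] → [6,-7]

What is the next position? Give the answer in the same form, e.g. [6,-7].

[7,-6]

The jumps are [+1,+1], [-1,-1], [+1,+1], [-1,-1] — a geometric progression with ratio -1.
step 5: [6,-7] + [+1,+1] → [7,-6]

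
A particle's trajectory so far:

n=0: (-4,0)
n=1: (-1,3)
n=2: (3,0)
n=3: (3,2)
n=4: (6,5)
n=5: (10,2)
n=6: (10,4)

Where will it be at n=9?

Differencing gives (+3,+3), (+4,-3), (+0,+2), (+3,+3), (+4,-3), (+0,+2). This is the pattern (+3,+3), (+4,-3), (+0,+2) repeated.
step 7: apply (+3,+3) → (13,7)
step 8: apply (+4,-3) → (17,4)
step 9: apply (+0,+2) → (17,6)

(17,6)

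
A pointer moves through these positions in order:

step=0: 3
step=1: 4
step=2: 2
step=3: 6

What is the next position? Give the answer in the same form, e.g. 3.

-2

Step-to-step displacements: +1, -2, +4; each is -2× the previous.
step 4: 6 − 8 → -2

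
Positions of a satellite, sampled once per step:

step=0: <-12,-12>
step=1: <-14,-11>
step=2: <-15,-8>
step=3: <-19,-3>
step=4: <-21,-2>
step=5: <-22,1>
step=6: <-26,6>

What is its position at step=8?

<-29,10>

Step-to-step displacements: <-2,+1>, <-1,+3>, <-4,+5>, <-2,+1>, <-1,+3>, <-4,+5> — a repeating cycle of length 3.
step 7: apply <-2,+1> → <-28,7>
step 8: apply <-1,+3> → <-29,10>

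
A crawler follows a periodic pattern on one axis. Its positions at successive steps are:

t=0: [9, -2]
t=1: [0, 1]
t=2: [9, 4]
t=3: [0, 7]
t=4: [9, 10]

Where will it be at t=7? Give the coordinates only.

The first coordinate repeats the cycle [9, 0] with period 2; step 7 mod 2 = 1, giving 0.
The second coordinate changes by +3 each step, so at step 7 it is -2 + 7·(3) = 19.

[0, 19]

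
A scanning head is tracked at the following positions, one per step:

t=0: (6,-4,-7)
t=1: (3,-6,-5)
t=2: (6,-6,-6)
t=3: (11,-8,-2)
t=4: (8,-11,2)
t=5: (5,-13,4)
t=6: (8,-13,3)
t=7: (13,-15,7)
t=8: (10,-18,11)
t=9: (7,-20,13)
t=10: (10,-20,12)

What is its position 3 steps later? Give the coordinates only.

The moves between consecutive positions are (-3,-2,+2), (+3,+0,-1), (+5,-2,+4), (-3,-3,+4), (-3,-2,+2), (+3,+0,-1), (+5,-2,+4), (-3,-3,+4), (-3,-2,+2), (+3,+0,-1); they repeat the 4-cycle [(-3,-2,+2), (+3,+0,-1), (+5,-2,+4), (-3,-3,+4)].
step 11: apply (+5,-2,+4) → (15,-22,16)
step 12: apply (-3,-3,+4) → (12,-25,20)
step 13: apply (-3,-2,+2) → (9,-27,22)

(9,-27,22)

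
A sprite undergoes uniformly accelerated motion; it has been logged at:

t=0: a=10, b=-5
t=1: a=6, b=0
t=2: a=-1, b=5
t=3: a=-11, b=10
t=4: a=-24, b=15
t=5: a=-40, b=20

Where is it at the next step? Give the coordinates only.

a=-59, b=25

Successive displacements: (-4, +5), (-7, +5), (-10, +5), (-13, +5), (-16, +5) — each changes by (-3, +0).
step 6: a=-40, b=20 + (-19, +5) → a=-59, b=25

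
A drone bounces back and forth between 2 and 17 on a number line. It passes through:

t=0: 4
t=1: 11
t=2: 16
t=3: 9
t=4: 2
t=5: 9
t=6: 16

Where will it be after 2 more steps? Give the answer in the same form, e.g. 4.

4

The value reflects between 2 and 17, moving 7 per step.
  step 7: 16 → 11
  step 8: 11 → 4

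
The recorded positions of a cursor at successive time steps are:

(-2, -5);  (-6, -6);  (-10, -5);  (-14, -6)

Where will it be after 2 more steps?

The first coordinate changes by -4 each step, so at step 5 it is -2 + 5·(-4) = -22.
The second coordinate repeats the cycle [-5, -6] with period 2; step 5 mod 2 = 1, giving -6.

(-22, -6)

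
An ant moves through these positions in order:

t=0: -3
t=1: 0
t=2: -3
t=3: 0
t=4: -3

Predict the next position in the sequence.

Step-to-step displacements: +3, -3, +3, -3; each is -1× the previous.
step 5: -3 + 3 → 0

0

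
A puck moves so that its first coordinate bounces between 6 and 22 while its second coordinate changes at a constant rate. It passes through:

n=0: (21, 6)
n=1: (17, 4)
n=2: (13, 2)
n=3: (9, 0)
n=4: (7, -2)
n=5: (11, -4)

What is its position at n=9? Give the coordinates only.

(17, -12)

The first coordinate travels 4 per step and bounces off the walls at 6 and 22.
  step 6: 11 → 15
  step 7: 15 → 19
  step 8: 19 → 21
  step 9: 21 → 17
The second coordinate changes by -2 each step: at step 9 it is -12.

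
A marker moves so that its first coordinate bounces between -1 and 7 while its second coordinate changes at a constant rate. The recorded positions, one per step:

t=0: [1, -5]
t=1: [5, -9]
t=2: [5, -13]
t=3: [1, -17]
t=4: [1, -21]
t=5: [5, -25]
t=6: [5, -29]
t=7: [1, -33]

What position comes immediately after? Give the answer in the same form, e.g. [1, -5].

The first coordinate travels 4 per step and bounces off the walls at -1 and 7.
  step 8: 1 → 1
The second coordinate changes by -4 each step: at step 8 it is -37.

[1, -37]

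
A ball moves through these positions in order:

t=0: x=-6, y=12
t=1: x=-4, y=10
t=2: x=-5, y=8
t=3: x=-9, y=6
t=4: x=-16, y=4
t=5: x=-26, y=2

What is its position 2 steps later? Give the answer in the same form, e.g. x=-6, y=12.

Taking differences between consecutive positions: (+2, -2), (-1, -2), (-4, -2), (-7, -2), (-10, -2). These grow by (-3, +0) each step.
step 6: x=-26, y=2 + (-13, -2) → x=-39, y=0
step 7: x=-39, y=0 + (-16, -2) → x=-55, y=-2

x=-55, y=-2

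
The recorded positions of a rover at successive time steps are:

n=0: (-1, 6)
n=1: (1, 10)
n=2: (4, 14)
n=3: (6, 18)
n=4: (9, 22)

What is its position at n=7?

(16, 34)

Differencing gives (+2, +4), (+3, +4), (+2, +4), (+3, +4). This is the pattern (+2, +4), (+3, +4) repeated.
step 5: apply (+2, +4) → (11, 26)
step 6: apply (+3, +4) → (14, 30)
step 7: apply (+2, +4) → (16, 34)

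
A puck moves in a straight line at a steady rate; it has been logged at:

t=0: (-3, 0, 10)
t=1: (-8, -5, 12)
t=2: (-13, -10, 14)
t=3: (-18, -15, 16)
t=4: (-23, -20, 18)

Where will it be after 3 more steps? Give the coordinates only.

Each step adds (-5, -5, +2) to the position.
step 5: (-23, -20, 18) + (-5, -5, +2) → (-28, -25, 20)
step 6: (-28, -25, 20) + (-5, -5, +2) → (-33, -30, 22)
step 7: (-33, -30, 22) + (-5, -5, +2) → (-38, -35, 24)

(-38, -35, 24)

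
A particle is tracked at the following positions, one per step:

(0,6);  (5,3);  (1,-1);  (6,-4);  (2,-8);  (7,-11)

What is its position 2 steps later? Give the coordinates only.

(8,-18)

The moves between consecutive positions are (+5,-3), (-4,-4), (+5,-3), (-4,-4), (+5,-3); they repeat the 2-cycle [(+5,-3), (-4,-4)].
step 6: apply (-4,-4) → (3,-15)
step 7: apply (+5,-3) → (8,-18)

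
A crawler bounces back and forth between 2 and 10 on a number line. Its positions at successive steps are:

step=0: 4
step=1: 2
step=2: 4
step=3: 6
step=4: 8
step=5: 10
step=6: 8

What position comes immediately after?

6

The value reflects between 2 and 10, moving 2 per step.
  step 7: 8 → 6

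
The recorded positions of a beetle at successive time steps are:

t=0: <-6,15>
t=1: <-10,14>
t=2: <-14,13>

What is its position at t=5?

<-26,10>

Constant displacement of <-4,-1> per step.
step 3: <-14,13> + <-4,-1> → <-18,12>
step 4: <-18,12> + <-4,-1> → <-22,11>
step 5: <-22,11> + <-4,-1> → <-26,10>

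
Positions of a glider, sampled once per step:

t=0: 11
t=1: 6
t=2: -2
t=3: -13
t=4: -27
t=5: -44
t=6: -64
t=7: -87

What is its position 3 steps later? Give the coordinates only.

Taking differences between consecutive positions: -5, -8, -11, -14, -17, -20, -23. These grow by -3 each step.
step 8: -87 − 26 → -113
step 9: -113 − 29 → -142
step 10: -142 − 32 → -174

-174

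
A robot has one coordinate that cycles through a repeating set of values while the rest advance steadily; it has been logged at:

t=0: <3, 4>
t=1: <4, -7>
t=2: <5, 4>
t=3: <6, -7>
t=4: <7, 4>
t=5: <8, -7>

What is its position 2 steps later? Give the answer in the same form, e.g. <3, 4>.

The first coordinate changes by +1 each step, so at step 7 it is 3 + 7·(1) = 10.
The second coordinate repeats the cycle [4, -7] with period 2; step 7 mod 2 = 1, giving -7.

<10, -7>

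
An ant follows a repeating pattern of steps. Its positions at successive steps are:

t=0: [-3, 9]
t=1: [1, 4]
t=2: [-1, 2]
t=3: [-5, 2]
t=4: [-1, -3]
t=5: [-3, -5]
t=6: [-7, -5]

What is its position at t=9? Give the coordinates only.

Differencing gives [+4, -5], [-2, -2], [-4, +0], [+4, -5], [-2, -2], [-4, +0]. This is the pattern [+4, -5], [-2, -2], [-4, +0] repeated.
step 7: apply [+4, -5] → [-3, -10]
step 8: apply [-2, -2] → [-5, -12]
step 9: apply [-4, +0] → [-9, -12]

[-9, -12]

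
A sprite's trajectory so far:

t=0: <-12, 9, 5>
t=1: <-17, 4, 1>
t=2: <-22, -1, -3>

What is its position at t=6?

The position changes by <-5, -5, -4> every step.
step 3: <-22, -1, -3> + <-5, -5, -4> → <-27, -6, -7>
step 4: <-27, -6, -7> + <-5, -5, -4> → <-32, -11, -11>
step 5: <-32, -11, -11> + <-5, -5, -4> → <-37, -16, -15>
step 6: <-37, -16, -15> + <-5, -5, -4> → <-42, -21, -19>

<-42, -21, -19>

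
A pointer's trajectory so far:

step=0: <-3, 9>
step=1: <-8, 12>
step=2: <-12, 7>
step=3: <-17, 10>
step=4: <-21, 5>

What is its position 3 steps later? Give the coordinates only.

Step-to-step displacements: <-5, +3>, <-4, -5>, <-5, +3>, <-4, -5> — a repeating cycle of length 2.
step 5: apply <-5, +3> → <-26, 8>
step 6: apply <-4, -5> → <-30, 3>
step 7: apply <-5, +3> → <-35, 6>

<-35, 6>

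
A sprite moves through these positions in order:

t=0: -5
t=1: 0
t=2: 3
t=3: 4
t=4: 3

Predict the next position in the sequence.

0

Successive displacements: +5, +3, +1, -1 — each changes by -2.
step 5: 3 − 3 → 0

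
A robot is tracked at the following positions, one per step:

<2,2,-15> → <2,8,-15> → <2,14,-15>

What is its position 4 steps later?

<2,38,-15>

Each step adds <+0,+6,+0> to the position.
step 3: <2,14,-15> + <+0,+6,+0> → <2,20,-15>
step 4: <2,20,-15> + <+0,+6,+0> → <2,26,-15>
step 5: <2,26,-15> + <+0,+6,+0> → <2,32,-15>
step 6: <2,32,-15> + <+0,+6,+0> → <2,38,-15>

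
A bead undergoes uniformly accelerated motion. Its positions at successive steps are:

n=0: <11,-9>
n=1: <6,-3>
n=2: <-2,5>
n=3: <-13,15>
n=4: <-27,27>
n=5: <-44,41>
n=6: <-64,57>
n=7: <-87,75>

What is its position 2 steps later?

First differences are <-5,+6>, <-8,+8>, <-11,+10>, <-14,+12>, <-17,+14>, <-20,+16>, <-23,+18>; their common second difference is <-3,+2> (constant acceleration).
step 8: <-87,75> + <-26,+20> → <-113,95>
step 9: <-113,95> + <-29,+22> → <-142,117>

<-142,117>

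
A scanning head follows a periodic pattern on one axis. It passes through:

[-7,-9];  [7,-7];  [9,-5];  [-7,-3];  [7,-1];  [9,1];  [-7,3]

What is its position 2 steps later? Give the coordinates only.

[9,7]

The first coordinate repeats the cycle [-7, 7, 9] with period 3; step 8 mod 3 = 2, giving 9.
The second coordinate changes by +2 each step, so at step 8 it is -9 + 8·(2) = 7.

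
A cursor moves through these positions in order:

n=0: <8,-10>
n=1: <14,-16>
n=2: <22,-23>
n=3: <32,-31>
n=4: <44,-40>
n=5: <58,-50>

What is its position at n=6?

<74,-61>

First differences are <+6,-6>, <+8,-7>, <+10,-8>, <+12,-9>, <+14,-10>; their common second difference is <+2,-1> (constant acceleration).
step 6: <58,-50> + <+16,-11> → <74,-61>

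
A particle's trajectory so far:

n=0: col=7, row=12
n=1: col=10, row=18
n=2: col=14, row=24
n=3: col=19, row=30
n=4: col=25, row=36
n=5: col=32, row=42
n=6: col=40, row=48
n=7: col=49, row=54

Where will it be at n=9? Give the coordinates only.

First differences are (+3, +6), (+4, +6), (+5, +6), (+6, +6), (+7, +6), (+8, +6), (+9, +6); their common second difference is (+1, +0) (constant acceleration).
step 8: col=49, row=54 + (+10, +6) → col=59, row=60
step 9: col=59, row=60 + (+11, +6) → col=70, row=66

col=70, row=66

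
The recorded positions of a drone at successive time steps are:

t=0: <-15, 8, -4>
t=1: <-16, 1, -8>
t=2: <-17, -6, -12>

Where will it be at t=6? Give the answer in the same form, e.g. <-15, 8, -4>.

<-21, -34, -28>

The position changes by <-1, -7, -4> every step.
step 3: <-17, -6, -12> + <-1, -7, -4> → <-18, -13, -16>
step 4: <-18, -13, -16> + <-1, -7, -4> → <-19, -20, -20>
step 5: <-19, -20, -20> + <-1, -7, -4> → <-20, -27, -24>
step 6: <-20, -27, -24> + <-1, -7, -4> → <-21, -34, -28>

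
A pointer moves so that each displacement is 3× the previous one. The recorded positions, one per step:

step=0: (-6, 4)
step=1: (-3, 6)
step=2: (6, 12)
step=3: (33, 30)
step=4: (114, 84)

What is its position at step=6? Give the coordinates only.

(1086, 732)

Consecutive displacements (+3, +2), (+9, +6), (+27, +18), (+81, +54) scale by a factor of 3 each step.
step 5: (114, 84) + (+243, +162) → (357, 246)
step 6: (357, 246) + (+729, +486) → (1086, 732)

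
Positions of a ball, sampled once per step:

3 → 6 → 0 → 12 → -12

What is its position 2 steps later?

-60

Consecutive displacements +3, -6, +12, -24 scale by a factor of -2 each step.
step 5: -12 + 48 → 36
step 6: 36 − 96 → -60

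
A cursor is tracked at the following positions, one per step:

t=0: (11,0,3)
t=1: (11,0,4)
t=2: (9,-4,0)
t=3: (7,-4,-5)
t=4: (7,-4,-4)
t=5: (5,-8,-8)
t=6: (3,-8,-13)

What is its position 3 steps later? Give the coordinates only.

(-1,-12,-21)

The moves between consecutive positions are (+0,+0,+1), (-2,-4,-4), (-2,+0,-5), (+0,+0,+1), (-2,-4,-4), (-2,+0,-5); they repeat the 3-cycle [(+0,+0,+1), (-2,-4,-4), (-2,+0,-5)].
step 7: apply (+0,+0,+1) → (3,-8,-12)
step 8: apply (-2,-4,-4) → (1,-12,-16)
step 9: apply (-2,+0,-5) → (-1,-12,-21)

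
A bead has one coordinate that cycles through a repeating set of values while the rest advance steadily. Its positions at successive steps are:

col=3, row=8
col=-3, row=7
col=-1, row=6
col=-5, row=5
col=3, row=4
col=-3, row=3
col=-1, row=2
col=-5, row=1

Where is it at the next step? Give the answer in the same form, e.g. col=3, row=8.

col=3, row=0

The col coordinate repeats the cycle [3, -3, -1, -5] with period 4; step 8 mod 4 = 0, giving 3.
The row coordinate changes by -1 each step, so at step 8 it is 8 + 8·(-1) = 0.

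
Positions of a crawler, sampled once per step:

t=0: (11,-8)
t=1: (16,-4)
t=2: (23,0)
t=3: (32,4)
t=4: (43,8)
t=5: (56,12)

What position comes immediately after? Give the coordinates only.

(71,16)

Successive displacements: (+5,+4), (+7,+4), (+9,+4), (+11,+4), (+13,+4) — each changes by (+2,+0).
step 6: (56,12) + (+15,+4) → (71,16)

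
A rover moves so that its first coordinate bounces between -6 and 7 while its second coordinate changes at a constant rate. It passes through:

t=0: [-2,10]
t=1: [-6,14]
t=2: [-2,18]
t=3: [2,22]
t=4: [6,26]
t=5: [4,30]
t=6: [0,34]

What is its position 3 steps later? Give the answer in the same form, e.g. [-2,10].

The first coordinate reflects between -6 and 7, moving 4 per step.
  step 7: 0 → -4
  step 8: -4 → -4
  step 9: -4 → 0
The second coordinate changes by +4 each step: at step 9 it is 46.

[0,46]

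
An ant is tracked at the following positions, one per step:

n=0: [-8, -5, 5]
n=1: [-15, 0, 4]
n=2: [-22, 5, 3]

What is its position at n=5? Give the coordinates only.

Each step adds [-7, +5, -1] to the position.
step 3: [-22, 5, 3] + [-7, +5, -1] → [-29, 10, 2]
step 4: [-29, 10, 2] + [-7, +5, -1] → [-36, 15, 1]
step 5: [-36, 15, 1] + [-7, +5, -1] → [-43, 20, 0]

[-43, 20, 0]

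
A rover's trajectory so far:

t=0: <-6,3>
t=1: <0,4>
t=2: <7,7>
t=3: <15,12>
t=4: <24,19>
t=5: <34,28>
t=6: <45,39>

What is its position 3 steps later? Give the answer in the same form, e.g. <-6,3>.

Taking differences between consecutive positions: <+6,+1>, <+7,+3>, <+8,+5>, <+9,+7>, <+10,+9>, <+11,+11>. These grow by <+1,+2> each step.
step 7: <45,39> + <+12,+13> → <57,52>
step 8: <57,52> + <+13,+15> → <70,67>
step 9: <70,67> + <+14,+17> → <84,84>

<84,84>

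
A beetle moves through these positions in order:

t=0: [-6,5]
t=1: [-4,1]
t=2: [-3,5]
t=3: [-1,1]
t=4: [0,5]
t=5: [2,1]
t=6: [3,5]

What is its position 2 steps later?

[6,5]

The moves between consecutive positions are [+2,-4], [+1,+4], [+2,-4], [+1,+4], [+2,-4], [+1,+4]; they repeat the 2-cycle [[+2,-4], [+1,+4]].
step 7: apply [+2,-4] → [5,1]
step 8: apply [+1,+4] → [6,5]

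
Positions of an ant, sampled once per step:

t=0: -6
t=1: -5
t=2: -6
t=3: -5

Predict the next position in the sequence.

-6

The jumps are +1, -1, +1 — a geometric progression with ratio -1.
step 4: -5 − 1 → -6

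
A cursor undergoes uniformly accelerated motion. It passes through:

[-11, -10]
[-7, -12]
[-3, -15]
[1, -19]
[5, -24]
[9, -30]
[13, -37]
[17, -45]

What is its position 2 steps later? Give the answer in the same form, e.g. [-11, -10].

First differences are [+4, -2], [+4, -3], [+4, -4], [+4, -5], [+4, -6], [+4, -7], [+4, -8]; their common second difference is [+0, -1] (constant acceleration).
step 8: [17, -45] + [+4, -9] → [21, -54]
step 9: [21, -54] + [+4, -10] → [25, -64]

[25, -64]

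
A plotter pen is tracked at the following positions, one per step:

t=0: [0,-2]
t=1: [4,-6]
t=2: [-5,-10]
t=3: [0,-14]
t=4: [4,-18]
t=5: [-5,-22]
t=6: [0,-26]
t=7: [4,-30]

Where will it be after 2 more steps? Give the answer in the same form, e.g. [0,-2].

The first coordinate repeats the cycle [0, 4, -5] with period 3; step 9 mod 3 = 0, giving 0.
The second coordinate changes by -4 each step, so at step 9 it is -2 + 9·(-4) = -38.

[0,-38]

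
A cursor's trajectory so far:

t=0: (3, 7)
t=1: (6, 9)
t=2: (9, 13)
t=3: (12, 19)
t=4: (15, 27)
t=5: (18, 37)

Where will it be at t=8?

First differences are (+3, +2), (+3, +4), (+3, +6), (+3, +8), (+3, +10); their common second difference is (+0, +2) (constant acceleration).
step 6: (18, 37) + (+3, +12) → (21, 49)
step 7: (21, 49) + (+3, +14) → (24, 63)
step 8: (24, 63) + (+3, +16) → (27, 79)

(27, 79)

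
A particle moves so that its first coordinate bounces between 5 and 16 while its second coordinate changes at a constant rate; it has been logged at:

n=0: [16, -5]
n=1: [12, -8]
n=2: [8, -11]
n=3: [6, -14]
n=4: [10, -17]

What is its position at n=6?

[14, -23]

The first coordinate travels 4 per step and bounces off the walls at 5 and 16.
  step 5: 10 → 14
  step 6: 14 → 14
The second coordinate changes by -3 each step: at step 6 it is -23.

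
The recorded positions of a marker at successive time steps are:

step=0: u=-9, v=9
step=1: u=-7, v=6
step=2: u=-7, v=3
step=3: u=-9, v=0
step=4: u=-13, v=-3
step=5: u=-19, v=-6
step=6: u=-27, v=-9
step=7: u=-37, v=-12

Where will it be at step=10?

First differences are (+2, -3), (+0, -3), (-2, -3), (-4, -3), (-6, -3), (-8, -3), (-10, -3); their common second difference is (-2, +0) (constant acceleration).
step 8: u=-37, v=-12 + (-12, -3) → u=-49, v=-15
step 9: u=-49, v=-15 + (-14, -3) → u=-63, v=-18
step 10: u=-63, v=-18 + (-16, -3) → u=-79, v=-21

u=-79, v=-21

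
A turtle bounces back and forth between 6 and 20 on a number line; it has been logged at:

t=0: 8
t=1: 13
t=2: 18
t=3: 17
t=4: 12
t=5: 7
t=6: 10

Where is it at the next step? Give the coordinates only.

The value reflects between 6 and 20, moving 5 per step.
  step 7: 10 → 15

15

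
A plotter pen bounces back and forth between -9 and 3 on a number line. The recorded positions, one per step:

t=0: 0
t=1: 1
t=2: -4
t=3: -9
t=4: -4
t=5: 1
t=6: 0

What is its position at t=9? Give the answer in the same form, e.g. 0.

-3

The value reflects between -9 and 3, moving 5 per step.
  step 7: 0 → -5
  step 8: -5 → -8
  step 9: -8 → -3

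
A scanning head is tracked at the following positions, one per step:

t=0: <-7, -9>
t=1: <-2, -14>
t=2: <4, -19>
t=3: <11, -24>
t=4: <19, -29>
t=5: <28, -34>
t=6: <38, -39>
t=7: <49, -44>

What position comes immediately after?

Successive displacements: <+5, -5>, <+6, -5>, <+7, -5>, <+8, -5>, <+9, -5>, <+10, -5>, <+11, -5> — each changes by <+1, +0>.
step 8: <49, -44> + <+12, -5> → <61, -49>

<61, -49>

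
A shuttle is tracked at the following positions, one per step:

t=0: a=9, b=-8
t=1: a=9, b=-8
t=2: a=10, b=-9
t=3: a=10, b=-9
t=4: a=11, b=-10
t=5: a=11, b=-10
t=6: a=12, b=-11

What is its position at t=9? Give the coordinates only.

a=13, b=-12

Step-to-step displacements: (+0, +0), (+1, -1), (+0, +0), (+1, -1), (+0, +0), (+1, -1) — a repeating cycle of length 2.
step 7: apply (+0, +0) → a=12, b=-11
step 8: apply (+1, -1) → a=13, b=-12
step 9: apply (+0, +0) → a=13, b=-12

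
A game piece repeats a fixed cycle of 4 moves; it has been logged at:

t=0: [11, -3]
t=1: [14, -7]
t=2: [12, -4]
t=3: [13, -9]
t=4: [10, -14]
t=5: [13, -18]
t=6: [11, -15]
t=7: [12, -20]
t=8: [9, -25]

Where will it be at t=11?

Step-to-step displacements: [+3, -4], [-2, +3], [+1, -5], [-3, -5], [+3, -4], [-2, +3], [+1, -5], [-3, -5] — a repeating cycle of length 4.
step 9: apply [+3, -4] → [12, -29]
step 10: apply [-2, +3] → [10, -26]
step 11: apply [+1, -5] → [11, -31]

[11, -31]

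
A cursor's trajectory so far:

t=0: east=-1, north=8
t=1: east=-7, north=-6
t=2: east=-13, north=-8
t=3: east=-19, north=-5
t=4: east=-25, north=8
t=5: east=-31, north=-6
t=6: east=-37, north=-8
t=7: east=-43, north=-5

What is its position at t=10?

east=-61, north=-8

The east coordinate changes by -6 each step, so at step 10 it is -1 + 10·(-6) = -61.
The north coordinate repeats the cycle [8, -6, -8, -5] with period 4; step 10 mod 4 = 2, giving -8.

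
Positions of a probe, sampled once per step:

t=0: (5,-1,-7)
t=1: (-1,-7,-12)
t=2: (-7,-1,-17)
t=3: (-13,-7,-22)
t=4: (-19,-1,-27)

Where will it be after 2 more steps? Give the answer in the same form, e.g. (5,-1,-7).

The first coordinate changes by -6 each step, so at step 6 it is 5 + 6·(-6) = -31.
The second coordinate repeats the cycle [-1, -7] with period 2; step 6 mod 2 = 0, giving -1.
The third coordinate changes by -5 each step, so at step 6 it is -7 + 6·(-5) = -37.

(-31,-1,-37)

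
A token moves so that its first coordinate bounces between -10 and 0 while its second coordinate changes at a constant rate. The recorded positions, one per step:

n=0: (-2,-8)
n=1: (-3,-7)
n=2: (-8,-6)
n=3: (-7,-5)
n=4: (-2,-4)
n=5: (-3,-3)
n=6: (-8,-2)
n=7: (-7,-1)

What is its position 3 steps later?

(-8,2)

The first coordinate travels 5 per step and bounces off the walls at -10 and 0.
  step 8: -7 → -2
  step 9: -2 → -3
  step 10: -3 → -8
The second coordinate changes by +1 each step: at step 10 it is 2.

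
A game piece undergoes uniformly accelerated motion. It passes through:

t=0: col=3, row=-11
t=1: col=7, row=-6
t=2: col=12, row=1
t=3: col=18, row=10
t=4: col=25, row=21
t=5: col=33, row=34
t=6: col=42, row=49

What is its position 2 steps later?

col=63, row=85

Taking differences between consecutive positions: (+4,+5), (+5,+7), (+6,+9), (+7,+11), (+8,+13), (+9,+15). These grow by (+1,+2) each step.
step 7: col=42, row=49 + (+10,+17) → col=52, row=66
step 8: col=52, row=66 + (+11,+19) → col=63, row=85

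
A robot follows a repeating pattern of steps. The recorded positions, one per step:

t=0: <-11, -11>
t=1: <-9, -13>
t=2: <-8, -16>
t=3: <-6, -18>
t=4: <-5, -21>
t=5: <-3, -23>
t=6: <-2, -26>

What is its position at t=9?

<3, -33>

Step-to-step displacements: <+2, -2>, <+1, -3>, <+2, -2>, <+1, -3>, <+2, -2>, <+1, -3> — a repeating cycle of length 2.
step 7: apply <+2, -2> → <0, -28>
step 8: apply <+1, -3> → <1, -31>
step 9: apply <+2, -2> → <3, -33>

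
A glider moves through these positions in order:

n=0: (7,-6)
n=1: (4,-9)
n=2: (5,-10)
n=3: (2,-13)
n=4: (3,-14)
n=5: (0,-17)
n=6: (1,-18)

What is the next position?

(-2,-21)

Differencing gives (-3,-3), (+1,-1), (-3,-3), (+1,-1), (-3,-3), (+1,-1). This is the pattern (-3,-3), (+1,-1) repeated.
step 7: apply (-3,-3) → (-2,-21)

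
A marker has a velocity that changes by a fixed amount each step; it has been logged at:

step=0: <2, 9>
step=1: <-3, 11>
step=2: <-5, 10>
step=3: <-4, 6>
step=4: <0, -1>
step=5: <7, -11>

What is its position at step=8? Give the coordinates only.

Taking differences between consecutive positions: <-5, +2>, <-2, -1>, <+1, -4>, <+4, -7>, <+7, -10>. These grow by <+3, -3> each step.
step 6: <7, -11> + <+10, -13> → <17, -24>
step 7: <17, -24> + <+13, -16> → <30, -40>
step 8: <30, -40> + <+16, -19> → <46, -59>

<46, -59>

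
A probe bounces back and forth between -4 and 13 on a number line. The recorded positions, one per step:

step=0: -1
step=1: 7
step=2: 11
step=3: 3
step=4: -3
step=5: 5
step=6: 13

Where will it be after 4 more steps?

The value reflects between -4 and 13, moving 8 per step.
  step 7: 13 → 5
  step 8: 5 → -3
  step 9: -3 → 3
  step 10: 3 → 11

11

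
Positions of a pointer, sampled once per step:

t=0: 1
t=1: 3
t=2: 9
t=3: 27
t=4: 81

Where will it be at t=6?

729

Step-to-step displacements: +2, +6, +18, +54; each is 3× the previous.
step 5: 81 + 162 → 243
step 6: 243 + 486 → 729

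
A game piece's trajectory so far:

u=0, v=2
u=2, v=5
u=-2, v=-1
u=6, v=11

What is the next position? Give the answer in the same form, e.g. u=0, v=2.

Step-to-step displacements: (+2, +3), (-4, -6), (+8, +12); each is -2× the previous.
step 4: u=6, v=11 + (-16, -24) → u=-10, v=-13

u=-10, v=-13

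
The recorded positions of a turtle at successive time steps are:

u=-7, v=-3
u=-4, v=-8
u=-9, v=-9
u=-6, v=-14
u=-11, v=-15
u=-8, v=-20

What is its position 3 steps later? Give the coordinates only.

The moves between consecutive positions are (+3, -5), (-5, -1), (+3, -5), (-5, -1), (+3, -5); they repeat the 2-cycle [(+3, -5), (-5, -1)].
step 6: apply (-5, -1) → u=-13, v=-21
step 7: apply (+3, -5) → u=-10, v=-26
step 8: apply (-5, -1) → u=-15, v=-27

u=-15, v=-27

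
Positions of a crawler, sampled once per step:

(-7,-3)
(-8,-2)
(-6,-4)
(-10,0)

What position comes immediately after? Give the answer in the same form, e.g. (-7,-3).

(-2,-8)

Consecutive displacements (-1,+1), (+2,-2), (-4,+4) scale by a factor of -2 each step.
step 4: (-10,0) + (+8,-8) → (-2,-8)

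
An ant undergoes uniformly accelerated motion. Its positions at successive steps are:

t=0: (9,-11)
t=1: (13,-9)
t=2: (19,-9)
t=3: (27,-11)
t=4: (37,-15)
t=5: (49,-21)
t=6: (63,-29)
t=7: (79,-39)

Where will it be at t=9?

Taking differences between consecutive positions: (+4,+2), (+6,+0), (+8,-2), (+10,-4), (+12,-6), (+14,-8), (+16,-10). These grow by (+2,-2) each step.
step 8: (79,-39) + (+18,-12) → (97,-51)
step 9: (97,-51) + (+20,-14) → (117,-65)

(117,-65)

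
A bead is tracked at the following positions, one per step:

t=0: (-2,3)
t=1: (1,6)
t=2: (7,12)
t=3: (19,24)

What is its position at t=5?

Step-to-step displacements: (+3,+3), (+6,+6), (+12,+12); each is 2× the previous.
step 4: (19,24) + (+24,+24) → (43,48)
step 5: (43,48) + (+48,+48) → (91,96)

(91,96)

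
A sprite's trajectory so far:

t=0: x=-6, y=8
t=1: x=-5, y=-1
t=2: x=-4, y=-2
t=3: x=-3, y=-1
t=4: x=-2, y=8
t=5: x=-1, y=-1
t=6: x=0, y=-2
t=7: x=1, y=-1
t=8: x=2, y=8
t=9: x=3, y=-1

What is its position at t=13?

x=7, y=-1

X: linear, +1 per step → 7 at step 13.
Y: cycles through 8, -1, -2, -1 every 4 steps. Step 13 lands at position 1 of the cycle → -1.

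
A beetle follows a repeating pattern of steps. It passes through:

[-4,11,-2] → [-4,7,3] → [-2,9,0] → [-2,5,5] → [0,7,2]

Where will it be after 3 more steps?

The moves between consecutive positions are [+0,-4,+5], [+2,+2,-3], [+0,-4,+5], [+2,+2,-3]; they repeat the 2-cycle [[+0,-4,+5], [+2,+2,-3]].
step 5: apply [+0,-4,+5] → [0,3,7]
step 6: apply [+2,+2,-3] → [2,5,4]
step 7: apply [+0,-4,+5] → [2,1,9]

[2,1,9]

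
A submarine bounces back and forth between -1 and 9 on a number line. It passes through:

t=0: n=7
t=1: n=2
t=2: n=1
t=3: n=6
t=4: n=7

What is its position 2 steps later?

n=1

The value reflects between -1 and 9, moving 5 per step.
  step 5: 7 → 2
  step 6: 2 → 1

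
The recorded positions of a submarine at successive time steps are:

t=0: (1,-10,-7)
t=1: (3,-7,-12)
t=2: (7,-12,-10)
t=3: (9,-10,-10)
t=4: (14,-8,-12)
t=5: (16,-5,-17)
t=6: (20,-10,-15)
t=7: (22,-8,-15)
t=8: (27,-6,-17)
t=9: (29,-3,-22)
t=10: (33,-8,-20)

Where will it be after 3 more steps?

(42,-1,-27)

Differencing gives (+2,+3,-5), (+4,-5,+2), (+2,+2,+0), (+5,+2,-2), (+2,+3,-5), (+4,-5,+2), (+2,+2,+0), (+5,+2,-2), (+2,+3,-5), (+4,-5,+2). This is the pattern (+2,+3,-5), (+4,-5,+2), (+2,+2,+0), (+5,+2,-2) repeated.
step 11: apply (+2,+2,+0) → (35,-6,-20)
step 12: apply (+5,+2,-2) → (40,-4,-22)
step 13: apply (+2,+3,-5) → (42,-1,-27)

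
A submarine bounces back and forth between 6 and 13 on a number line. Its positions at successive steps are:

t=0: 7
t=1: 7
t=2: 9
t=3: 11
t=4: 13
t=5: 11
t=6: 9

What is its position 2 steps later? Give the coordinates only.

7

The value reflects between 6 and 13, moving 2 per step.
  step 7: 9 → 7
  step 8: 7 → 7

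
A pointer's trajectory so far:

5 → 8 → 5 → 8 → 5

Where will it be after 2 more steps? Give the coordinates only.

Step-to-step displacements: +3, -3, +3, -3; each is -1× the previous.
step 5: 5 + 3 → 8
step 6: 8 − 3 → 5

5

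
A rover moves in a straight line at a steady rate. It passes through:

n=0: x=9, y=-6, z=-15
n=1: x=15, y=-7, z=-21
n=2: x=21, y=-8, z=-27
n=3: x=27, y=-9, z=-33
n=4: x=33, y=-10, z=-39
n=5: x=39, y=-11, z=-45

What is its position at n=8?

The position changes by (+6,-1,-6) every step.
step 6: x=39, y=-11, z=-45 + (+6,-1,-6) → x=45, y=-12, z=-51
step 7: x=45, y=-12, z=-51 + (+6,-1,-6) → x=51, y=-13, z=-57
step 8: x=51, y=-13, z=-57 + (+6,-1,-6) → x=57, y=-14, z=-63

x=57, y=-14, z=-63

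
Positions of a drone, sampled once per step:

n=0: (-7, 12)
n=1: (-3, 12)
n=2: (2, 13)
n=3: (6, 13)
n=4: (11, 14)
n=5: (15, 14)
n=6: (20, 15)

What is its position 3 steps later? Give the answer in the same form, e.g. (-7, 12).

(33, 16)

Differencing gives (+4, +0), (+5, +1), (+4, +0), (+5, +1), (+4, +0), (+5, +1). This is the pattern (+4, +0), (+5, +1) repeated.
step 7: apply (+4, +0) → (24, 15)
step 8: apply (+5, +1) → (29, 16)
step 9: apply (+4, +0) → (33, 16)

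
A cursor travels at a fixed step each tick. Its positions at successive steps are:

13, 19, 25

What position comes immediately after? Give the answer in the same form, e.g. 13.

31

The position changes by +6 every step.
step 3: 25 + 6 → 31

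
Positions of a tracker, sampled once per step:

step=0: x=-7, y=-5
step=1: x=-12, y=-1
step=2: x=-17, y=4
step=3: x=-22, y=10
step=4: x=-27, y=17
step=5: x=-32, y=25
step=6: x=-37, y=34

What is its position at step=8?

x=-47, y=55

First differences are (-5, +4), (-5, +5), (-5, +6), (-5, +7), (-5, +8), (-5, +9); their common second difference is (+0, +1) (constant acceleration).
step 7: x=-37, y=34 + (-5, +10) → x=-42, y=44
step 8: x=-42, y=44 + (-5, +11) → x=-47, y=55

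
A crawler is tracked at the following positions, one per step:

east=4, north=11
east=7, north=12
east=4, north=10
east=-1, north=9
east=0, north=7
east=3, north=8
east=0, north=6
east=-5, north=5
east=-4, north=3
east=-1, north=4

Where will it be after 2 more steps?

Step-to-step displacements: (+3, +1), (-3, -2), (-5, -1), (+1, -2), (+3, +1), (-3, -2), (-5, -1), (+1, -2), (+3, +1) — a repeating cycle of length 4.
step 10: apply (-3, -2) → east=-4, north=2
step 11: apply (-5, -1) → east=-9, north=1

east=-9, north=1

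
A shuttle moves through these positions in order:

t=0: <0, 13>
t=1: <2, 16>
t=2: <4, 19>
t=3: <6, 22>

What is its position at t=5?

<10, 28>

The position changes by <+2, +3> every step.
step 4: <6, 22> + <+2, +3> → <8, 25>
step 5: <8, 25> + <+2, +3> → <10, 28>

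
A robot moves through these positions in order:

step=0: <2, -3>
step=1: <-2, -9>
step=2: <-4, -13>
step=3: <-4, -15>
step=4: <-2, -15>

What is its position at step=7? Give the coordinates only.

<16, -3>

Successive displacements: <-4, -6>, <-2, -4>, <+0, -2>, <+2, +0> — each changes by <+2, +2>.
step 5: <-2, -15> + <+4, +2> → <2, -13>
step 6: <2, -13> + <+6, +4> → <8, -9>
step 7: <8, -9> + <+8, +6> → <16, -3>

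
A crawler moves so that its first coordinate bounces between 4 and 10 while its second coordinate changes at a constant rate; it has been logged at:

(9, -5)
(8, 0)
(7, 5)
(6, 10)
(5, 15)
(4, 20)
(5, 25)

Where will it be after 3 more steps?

The first coordinate reflects between 4 and 10, moving 1 per step.
  step 7: 5 → 6
  step 8: 6 → 7
  step 9: 7 → 8
The second coordinate changes by +5 each step: at step 9 it is 40.

(8, 40)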